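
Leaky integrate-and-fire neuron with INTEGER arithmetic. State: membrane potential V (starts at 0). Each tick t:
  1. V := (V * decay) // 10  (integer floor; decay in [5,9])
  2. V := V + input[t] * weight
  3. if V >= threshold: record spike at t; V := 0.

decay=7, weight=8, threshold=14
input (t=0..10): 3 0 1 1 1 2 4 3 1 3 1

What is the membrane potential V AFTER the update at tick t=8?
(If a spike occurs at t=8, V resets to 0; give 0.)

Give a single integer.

Answer: 8

Derivation:
t=0: input=3 -> V=0 FIRE
t=1: input=0 -> V=0
t=2: input=1 -> V=8
t=3: input=1 -> V=13
t=4: input=1 -> V=0 FIRE
t=5: input=2 -> V=0 FIRE
t=6: input=4 -> V=0 FIRE
t=7: input=3 -> V=0 FIRE
t=8: input=1 -> V=8
t=9: input=3 -> V=0 FIRE
t=10: input=1 -> V=8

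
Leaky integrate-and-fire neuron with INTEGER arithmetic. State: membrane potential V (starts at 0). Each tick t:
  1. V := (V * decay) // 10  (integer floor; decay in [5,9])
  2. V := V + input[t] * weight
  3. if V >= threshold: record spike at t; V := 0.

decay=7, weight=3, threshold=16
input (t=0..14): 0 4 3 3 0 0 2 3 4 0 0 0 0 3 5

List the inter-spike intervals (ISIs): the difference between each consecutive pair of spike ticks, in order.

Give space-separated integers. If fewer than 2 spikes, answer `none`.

Answer: 6 6

Derivation:
t=0: input=0 -> V=0
t=1: input=4 -> V=12
t=2: input=3 -> V=0 FIRE
t=3: input=3 -> V=9
t=4: input=0 -> V=6
t=5: input=0 -> V=4
t=6: input=2 -> V=8
t=7: input=3 -> V=14
t=8: input=4 -> V=0 FIRE
t=9: input=0 -> V=0
t=10: input=0 -> V=0
t=11: input=0 -> V=0
t=12: input=0 -> V=0
t=13: input=3 -> V=9
t=14: input=5 -> V=0 FIRE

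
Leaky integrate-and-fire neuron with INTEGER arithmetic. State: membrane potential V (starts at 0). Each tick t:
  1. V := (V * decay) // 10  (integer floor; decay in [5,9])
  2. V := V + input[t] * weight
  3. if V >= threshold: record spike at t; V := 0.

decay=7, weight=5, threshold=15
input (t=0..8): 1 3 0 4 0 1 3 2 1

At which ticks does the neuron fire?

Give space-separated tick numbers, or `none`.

t=0: input=1 -> V=5
t=1: input=3 -> V=0 FIRE
t=2: input=0 -> V=0
t=3: input=4 -> V=0 FIRE
t=4: input=0 -> V=0
t=5: input=1 -> V=5
t=6: input=3 -> V=0 FIRE
t=7: input=2 -> V=10
t=8: input=1 -> V=12

Answer: 1 3 6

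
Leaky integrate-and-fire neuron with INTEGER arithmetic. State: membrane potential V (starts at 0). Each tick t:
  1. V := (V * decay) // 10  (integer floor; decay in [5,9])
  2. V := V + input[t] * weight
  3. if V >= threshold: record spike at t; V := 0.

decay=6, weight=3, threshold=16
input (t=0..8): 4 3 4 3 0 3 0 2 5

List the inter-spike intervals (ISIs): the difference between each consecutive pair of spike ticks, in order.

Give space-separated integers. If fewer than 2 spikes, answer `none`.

Answer: 2 5

Derivation:
t=0: input=4 -> V=12
t=1: input=3 -> V=0 FIRE
t=2: input=4 -> V=12
t=3: input=3 -> V=0 FIRE
t=4: input=0 -> V=0
t=5: input=3 -> V=9
t=6: input=0 -> V=5
t=7: input=2 -> V=9
t=8: input=5 -> V=0 FIRE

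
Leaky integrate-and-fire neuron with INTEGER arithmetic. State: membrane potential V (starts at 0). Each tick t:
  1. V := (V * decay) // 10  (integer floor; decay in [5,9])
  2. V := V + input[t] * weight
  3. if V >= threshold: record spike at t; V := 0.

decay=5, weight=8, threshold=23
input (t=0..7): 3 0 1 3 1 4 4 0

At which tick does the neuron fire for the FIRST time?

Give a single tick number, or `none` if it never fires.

t=0: input=3 -> V=0 FIRE
t=1: input=0 -> V=0
t=2: input=1 -> V=8
t=3: input=3 -> V=0 FIRE
t=4: input=1 -> V=8
t=5: input=4 -> V=0 FIRE
t=6: input=4 -> V=0 FIRE
t=7: input=0 -> V=0

Answer: 0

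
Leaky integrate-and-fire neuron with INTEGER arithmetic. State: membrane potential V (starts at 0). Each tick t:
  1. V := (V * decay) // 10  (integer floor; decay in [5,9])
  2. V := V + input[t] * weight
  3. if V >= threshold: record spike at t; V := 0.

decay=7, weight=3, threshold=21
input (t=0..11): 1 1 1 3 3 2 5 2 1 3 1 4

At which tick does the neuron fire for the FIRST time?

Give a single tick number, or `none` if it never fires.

Answer: 6

Derivation:
t=0: input=1 -> V=3
t=1: input=1 -> V=5
t=2: input=1 -> V=6
t=3: input=3 -> V=13
t=4: input=3 -> V=18
t=5: input=2 -> V=18
t=6: input=5 -> V=0 FIRE
t=7: input=2 -> V=6
t=8: input=1 -> V=7
t=9: input=3 -> V=13
t=10: input=1 -> V=12
t=11: input=4 -> V=20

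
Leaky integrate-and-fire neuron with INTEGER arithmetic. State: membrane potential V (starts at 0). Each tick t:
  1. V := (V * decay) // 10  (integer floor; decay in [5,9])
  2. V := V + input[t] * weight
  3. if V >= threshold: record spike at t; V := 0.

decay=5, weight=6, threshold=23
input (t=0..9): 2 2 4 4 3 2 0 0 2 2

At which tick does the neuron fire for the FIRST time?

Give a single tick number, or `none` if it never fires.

Answer: 2

Derivation:
t=0: input=2 -> V=12
t=1: input=2 -> V=18
t=2: input=4 -> V=0 FIRE
t=3: input=4 -> V=0 FIRE
t=4: input=3 -> V=18
t=5: input=2 -> V=21
t=6: input=0 -> V=10
t=7: input=0 -> V=5
t=8: input=2 -> V=14
t=9: input=2 -> V=19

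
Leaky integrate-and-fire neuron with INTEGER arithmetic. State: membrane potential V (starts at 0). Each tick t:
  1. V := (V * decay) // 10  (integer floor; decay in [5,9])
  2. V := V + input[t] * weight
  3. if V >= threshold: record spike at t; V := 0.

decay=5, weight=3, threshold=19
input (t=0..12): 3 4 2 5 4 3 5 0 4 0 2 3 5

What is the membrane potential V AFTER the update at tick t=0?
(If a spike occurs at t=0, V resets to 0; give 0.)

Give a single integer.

t=0: input=3 -> V=9
t=1: input=4 -> V=16
t=2: input=2 -> V=14
t=3: input=5 -> V=0 FIRE
t=4: input=4 -> V=12
t=5: input=3 -> V=15
t=6: input=5 -> V=0 FIRE
t=7: input=0 -> V=0
t=8: input=4 -> V=12
t=9: input=0 -> V=6
t=10: input=2 -> V=9
t=11: input=3 -> V=13
t=12: input=5 -> V=0 FIRE

Answer: 9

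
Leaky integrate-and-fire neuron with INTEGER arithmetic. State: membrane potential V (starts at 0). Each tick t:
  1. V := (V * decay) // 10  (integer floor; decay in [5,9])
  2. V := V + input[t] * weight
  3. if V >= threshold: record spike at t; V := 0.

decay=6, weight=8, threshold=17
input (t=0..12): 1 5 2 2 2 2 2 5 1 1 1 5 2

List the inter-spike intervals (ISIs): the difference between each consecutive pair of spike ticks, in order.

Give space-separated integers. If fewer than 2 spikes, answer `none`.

Answer: 2 2 2 4

Derivation:
t=0: input=1 -> V=8
t=1: input=5 -> V=0 FIRE
t=2: input=2 -> V=16
t=3: input=2 -> V=0 FIRE
t=4: input=2 -> V=16
t=5: input=2 -> V=0 FIRE
t=6: input=2 -> V=16
t=7: input=5 -> V=0 FIRE
t=8: input=1 -> V=8
t=9: input=1 -> V=12
t=10: input=1 -> V=15
t=11: input=5 -> V=0 FIRE
t=12: input=2 -> V=16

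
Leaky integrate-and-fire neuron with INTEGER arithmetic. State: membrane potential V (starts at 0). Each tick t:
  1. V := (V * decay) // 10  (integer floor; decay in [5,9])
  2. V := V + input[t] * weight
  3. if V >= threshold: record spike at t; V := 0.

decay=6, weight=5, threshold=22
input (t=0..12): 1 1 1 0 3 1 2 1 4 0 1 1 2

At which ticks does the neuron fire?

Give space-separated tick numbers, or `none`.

t=0: input=1 -> V=5
t=1: input=1 -> V=8
t=2: input=1 -> V=9
t=3: input=0 -> V=5
t=4: input=3 -> V=18
t=5: input=1 -> V=15
t=6: input=2 -> V=19
t=7: input=1 -> V=16
t=8: input=4 -> V=0 FIRE
t=9: input=0 -> V=0
t=10: input=1 -> V=5
t=11: input=1 -> V=8
t=12: input=2 -> V=14

Answer: 8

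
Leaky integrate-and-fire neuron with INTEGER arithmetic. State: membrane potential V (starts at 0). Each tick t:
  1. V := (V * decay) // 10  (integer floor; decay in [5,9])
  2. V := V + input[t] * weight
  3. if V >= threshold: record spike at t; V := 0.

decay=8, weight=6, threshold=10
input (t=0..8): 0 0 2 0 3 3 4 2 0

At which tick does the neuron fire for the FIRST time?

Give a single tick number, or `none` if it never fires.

t=0: input=0 -> V=0
t=1: input=0 -> V=0
t=2: input=2 -> V=0 FIRE
t=3: input=0 -> V=0
t=4: input=3 -> V=0 FIRE
t=5: input=3 -> V=0 FIRE
t=6: input=4 -> V=0 FIRE
t=7: input=2 -> V=0 FIRE
t=8: input=0 -> V=0

Answer: 2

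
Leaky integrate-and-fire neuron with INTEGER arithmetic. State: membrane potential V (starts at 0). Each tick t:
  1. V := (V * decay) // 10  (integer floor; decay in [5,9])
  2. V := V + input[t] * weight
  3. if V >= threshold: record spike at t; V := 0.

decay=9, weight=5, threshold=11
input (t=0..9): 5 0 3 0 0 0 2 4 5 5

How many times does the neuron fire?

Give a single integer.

Answer: 5

Derivation:
t=0: input=5 -> V=0 FIRE
t=1: input=0 -> V=0
t=2: input=3 -> V=0 FIRE
t=3: input=0 -> V=0
t=4: input=0 -> V=0
t=5: input=0 -> V=0
t=6: input=2 -> V=10
t=7: input=4 -> V=0 FIRE
t=8: input=5 -> V=0 FIRE
t=9: input=5 -> V=0 FIRE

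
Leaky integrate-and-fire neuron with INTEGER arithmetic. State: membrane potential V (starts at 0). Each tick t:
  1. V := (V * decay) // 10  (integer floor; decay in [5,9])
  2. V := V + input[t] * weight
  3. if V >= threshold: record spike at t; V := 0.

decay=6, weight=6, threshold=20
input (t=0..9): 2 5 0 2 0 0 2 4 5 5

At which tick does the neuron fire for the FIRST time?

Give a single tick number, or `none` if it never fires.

t=0: input=2 -> V=12
t=1: input=5 -> V=0 FIRE
t=2: input=0 -> V=0
t=3: input=2 -> V=12
t=4: input=0 -> V=7
t=5: input=0 -> V=4
t=6: input=2 -> V=14
t=7: input=4 -> V=0 FIRE
t=8: input=5 -> V=0 FIRE
t=9: input=5 -> V=0 FIRE

Answer: 1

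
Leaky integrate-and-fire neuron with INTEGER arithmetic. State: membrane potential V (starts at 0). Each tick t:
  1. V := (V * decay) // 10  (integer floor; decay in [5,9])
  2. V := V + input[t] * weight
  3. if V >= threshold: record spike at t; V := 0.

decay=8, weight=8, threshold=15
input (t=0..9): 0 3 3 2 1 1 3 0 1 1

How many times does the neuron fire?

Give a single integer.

Answer: 4

Derivation:
t=0: input=0 -> V=0
t=1: input=3 -> V=0 FIRE
t=2: input=3 -> V=0 FIRE
t=3: input=2 -> V=0 FIRE
t=4: input=1 -> V=8
t=5: input=1 -> V=14
t=6: input=3 -> V=0 FIRE
t=7: input=0 -> V=0
t=8: input=1 -> V=8
t=9: input=1 -> V=14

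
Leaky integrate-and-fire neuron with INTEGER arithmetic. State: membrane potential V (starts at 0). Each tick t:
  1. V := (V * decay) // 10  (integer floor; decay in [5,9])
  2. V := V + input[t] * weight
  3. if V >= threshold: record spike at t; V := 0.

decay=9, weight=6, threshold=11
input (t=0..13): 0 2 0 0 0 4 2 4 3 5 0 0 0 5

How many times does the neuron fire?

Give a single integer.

Answer: 7

Derivation:
t=0: input=0 -> V=0
t=1: input=2 -> V=0 FIRE
t=2: input=0 -> V=0
t=3: input=0 -> V=0
t=4: input=0 -> V=0
t=5: input=4 -> V=0 FIRE
t=6: input=2 -> V=0 FIRE
t=7: input=4 -> V=0 FIRE
t=8: input=3 -> V=0 FIRE
t=9: input=5 -> V=0 FIRE
t=10: input=0 -> V=0
t=11: input=0 -> V=0
t=12: input=0 -> V=0
t=13: input=5 -> V=0 FIRE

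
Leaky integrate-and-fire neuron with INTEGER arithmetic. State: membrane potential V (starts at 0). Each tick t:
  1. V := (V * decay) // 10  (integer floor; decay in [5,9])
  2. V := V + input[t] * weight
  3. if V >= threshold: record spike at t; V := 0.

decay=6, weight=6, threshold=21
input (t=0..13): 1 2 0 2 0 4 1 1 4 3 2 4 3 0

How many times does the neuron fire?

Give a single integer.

Answer: 4

Derivation:
t=0: input=1 -> V=6
t=1: input=2 -> V=15
t=2: input=0 -> V=9
t=3: input=2 -> V=17
t=4: input=0 -> V=10
t=5: input=4 -> V=0 FIRE
t=6: input=1 -> V=6
t=7: input=1 -> V=9
t=8: input=4 -> V=0 FIRE
t=9: input=3 -> V=18
t=10: input=2 -> V=0 FIRE
t=11: input=4 -> V=0 FIRE
t=12: input=3 -> V=18
t=13: input=0 -> V=10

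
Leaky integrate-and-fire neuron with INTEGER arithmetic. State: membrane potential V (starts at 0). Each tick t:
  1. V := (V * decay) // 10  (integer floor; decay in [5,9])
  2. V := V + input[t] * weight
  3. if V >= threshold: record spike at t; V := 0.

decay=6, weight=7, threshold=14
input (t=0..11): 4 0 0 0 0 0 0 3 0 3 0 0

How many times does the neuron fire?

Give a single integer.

Answer: 3

Derivation:
t=0: input=4 -> V=0 FIRE
t=1: input=0 -> V=0
t=2: input=0 -> V=0
t=3: input=0 -> V=0
t=4: input=0 -> V=0
t=5: input=0 -> V=0
t=6: input=0 -> V=0
t=7: input=3 -> V=0 FIRE
t=8: input=0 -> V=0
t=9: input=3 -> V=0 FIRE
t=10: input=0 -> V=0
t=11: input=0 -> V=0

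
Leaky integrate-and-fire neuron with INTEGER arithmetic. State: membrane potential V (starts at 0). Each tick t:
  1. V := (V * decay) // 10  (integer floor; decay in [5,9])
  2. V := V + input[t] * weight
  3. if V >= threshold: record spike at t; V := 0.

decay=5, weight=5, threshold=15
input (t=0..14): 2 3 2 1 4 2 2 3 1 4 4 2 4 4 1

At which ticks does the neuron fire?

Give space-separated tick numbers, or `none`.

t=0: input=2 -> V=10
t=1: input=3 -> V=0 FIRE
t=2: input=2 -> V=10
t=3: input=1 -> V=10
t=4: input=4 -> V=0 FIRE
t=5: input=2 -> V=10
t=6: input=2 -> V=0 FIRE
t=7: input=3 -> V=0 FIRE
t=8: input=1 -> V=5
t=9: input=4 -> V=0 FIRE
t=10: input=4 -> V=0 FIRE
t=11: input=2 -> V=10
t=12: input=4 -> V=0 FIRE
t=13: input=4 -> V=0 FIRE
t=14: input=1 -> V=5

Answer: 1 4 6 7 9 10 12 13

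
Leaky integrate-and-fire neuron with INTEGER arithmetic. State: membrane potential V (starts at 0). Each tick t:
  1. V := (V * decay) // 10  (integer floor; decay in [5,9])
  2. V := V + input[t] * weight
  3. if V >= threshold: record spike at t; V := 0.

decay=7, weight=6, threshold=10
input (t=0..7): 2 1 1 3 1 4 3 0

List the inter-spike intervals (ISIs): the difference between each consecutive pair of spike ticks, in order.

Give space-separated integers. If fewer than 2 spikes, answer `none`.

t=0: input=2 -> V=0 FIRE
t=1: input=1 -> V=6
t=2: input=1 -> V=0 FIRE
t=3: input=3 -> V=0 FIRE
t=4: input=1 -> V=6
t=5: input=4 -> V=0 FIRE
t=6: input=3 -> V=0 FIRE
t=7: input=0 -> V=0

Answer: 2 1 2 1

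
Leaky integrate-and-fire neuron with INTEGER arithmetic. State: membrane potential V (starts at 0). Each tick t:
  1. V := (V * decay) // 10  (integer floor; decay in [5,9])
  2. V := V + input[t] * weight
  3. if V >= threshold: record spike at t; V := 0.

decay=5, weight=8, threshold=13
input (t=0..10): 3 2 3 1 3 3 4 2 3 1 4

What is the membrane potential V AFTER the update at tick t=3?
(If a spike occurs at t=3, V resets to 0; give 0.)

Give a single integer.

Answer: 8

Derivation:
t=0: input=3 -> V=0 FIRE
t=1: input=2 -> V=0 FIRE
t=2: input=3 -> V=0 FIRE
t=3: input=1 -> V=8
t=4: input=3 -> V=0 FIRE
t=5: input=3 -> V=0 FIRE
t=6: input=4 -> V=0 FIRE
t=7: input=2 -> V=0 FIRE
t=8: input=3 -> V=0 FIRE
t=9: input=1 -> V=8
t=10: input=4 -> V=0 FIRE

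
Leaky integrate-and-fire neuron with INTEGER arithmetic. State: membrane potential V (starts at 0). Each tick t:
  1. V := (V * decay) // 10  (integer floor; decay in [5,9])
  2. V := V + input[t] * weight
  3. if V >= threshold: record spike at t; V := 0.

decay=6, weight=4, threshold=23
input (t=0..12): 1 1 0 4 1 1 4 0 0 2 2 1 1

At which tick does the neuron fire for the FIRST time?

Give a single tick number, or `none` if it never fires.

t=0: input=1 -> V=4
t=1: input=1 -> V=6
t=2: input=0 -> V=3
t=3: input=4 -> V=17
t=4: input=1 -> V=14
t=5: input=1 -> V=12
t=6: input=4 -> V=0 FIRE
t=7: input=0 -> V=0
t=8: input=0 -> V=0
t=9: input=2 -> V=8
t=10: input=2 -> V=12
t=11: input=1 -> V=11
t=12: input=1 -> V=10

Answer: 6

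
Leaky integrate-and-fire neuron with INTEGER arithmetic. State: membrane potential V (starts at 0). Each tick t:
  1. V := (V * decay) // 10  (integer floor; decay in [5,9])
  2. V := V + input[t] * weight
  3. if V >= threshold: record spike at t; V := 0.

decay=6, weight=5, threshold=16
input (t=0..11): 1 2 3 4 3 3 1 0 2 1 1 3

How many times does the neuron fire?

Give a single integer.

t=0: input=1 -> V=5
t=1: input=2 -> V=13
t=2: input=3 -> V=0 FIRE
t=3: input=4 -> V=0 FIRE
t=4: input=3 -> V=15
t=5: input=3 -> V=0 FIRE
t=6: input=1 -> V=5
t=7: input=0 -> V=3
t=8: input=2 -> V=11
t=9: input=1 -> V=11
t=10: input=1 -> V=11
t=11: input=3 -> V=0 FIRE

Answer: 4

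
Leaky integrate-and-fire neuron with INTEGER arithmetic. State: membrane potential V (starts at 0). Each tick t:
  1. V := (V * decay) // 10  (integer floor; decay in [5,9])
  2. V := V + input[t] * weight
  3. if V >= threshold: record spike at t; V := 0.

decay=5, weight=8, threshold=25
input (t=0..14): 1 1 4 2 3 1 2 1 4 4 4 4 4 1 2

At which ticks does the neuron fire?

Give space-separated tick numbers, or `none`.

Answer: 2 4 8 9 10 11 12

Derivation:
t=0: input=1 -> V=8
t=1: input=1 -> V=12
t=2: input=4 -> V=0 FIRE
t=3: input=2 -> V=16
t=4: input=3 -> V=0 FIRE
t=5: input=1 -> V=8
t=6: input=2 -> V=20
t=7: input=1 -> V=18
t=8: input=4 -> V=0 FIRE
t=9: input=4 -> V=0 FIRE
t=10: input=4 -> V=0 FIRE
t=11: input=4 -> V=0 FIRE
t=12: input=4 -> V=0 FIRE
t=13: input=1 -> V=8
t=14: input=2 -> V=20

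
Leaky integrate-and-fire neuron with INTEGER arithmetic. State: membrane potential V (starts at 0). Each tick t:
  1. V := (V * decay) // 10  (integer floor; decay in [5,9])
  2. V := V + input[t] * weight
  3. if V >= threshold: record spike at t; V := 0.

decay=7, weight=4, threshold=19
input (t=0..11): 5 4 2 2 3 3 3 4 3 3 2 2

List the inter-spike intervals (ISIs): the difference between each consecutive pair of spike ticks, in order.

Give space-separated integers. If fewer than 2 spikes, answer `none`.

Answer: 2 3 2 2

Derivation:
t=0: input=5 -> V=0 FIRE
t=1: input=4 -> V=16
t=2: input=2 -> V=0 FIRE
t=3: input=2 -> V=8
t=4: input=3 -> V=17
t=5: input=3 -> V=0 FIRE
t=6: input=3 -> V=12
t=7: input=4 -> V=0 FIRE
t=8: input=3 -> V=12
t=9: input=3 -> V=0 FIRE
t=10: input=2 -> V=8
t=11: input=2 -> V=13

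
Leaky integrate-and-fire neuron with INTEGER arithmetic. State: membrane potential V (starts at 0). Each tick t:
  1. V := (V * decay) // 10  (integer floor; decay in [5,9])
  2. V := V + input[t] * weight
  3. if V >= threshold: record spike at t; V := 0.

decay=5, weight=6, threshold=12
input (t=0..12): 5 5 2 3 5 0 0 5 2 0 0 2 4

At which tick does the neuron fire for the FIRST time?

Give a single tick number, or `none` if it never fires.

t=0: input=5 -> V=0 FIRE
t=1: input=5 -> V=0 FIRE
t=2: input=2 -> V=0 FIRE
t=3: input=3 -> V=0 FIRE
t=4: input=5 -> V=0 FIRE
t=5: input=0 -> V=0
t=6: input=0 -> V=0
t=7: input=5 -> V=0 FIRE
t=8: input=2 -> V=0 FIRE
t=9: input=0 -> V=0
t=10: input=0 -> V=0
t=11: input=2 -> V=0 FIRE
t=12: input=4 -> V=0 FIRE

Answer: 0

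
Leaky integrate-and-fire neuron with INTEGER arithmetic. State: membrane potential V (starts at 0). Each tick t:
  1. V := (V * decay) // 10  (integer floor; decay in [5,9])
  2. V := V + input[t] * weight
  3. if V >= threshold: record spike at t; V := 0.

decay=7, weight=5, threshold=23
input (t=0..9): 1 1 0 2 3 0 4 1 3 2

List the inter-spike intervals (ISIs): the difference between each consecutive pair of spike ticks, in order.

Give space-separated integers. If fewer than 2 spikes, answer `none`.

t=0: input=1 -> V=5
t=1: input=1 -> V=8
t=2: input=0 -> V=5
t=3: input=2 -> V=13
t=4: input=3 -> V=0 FIRE
t=5: input=0 -> V=0
t=6: input=4 -> V=20
t=7: input=1 -> V=19
t=8: input=3 -> V=0 FIRE
t=9: input=2 -> V=10

Answer: 4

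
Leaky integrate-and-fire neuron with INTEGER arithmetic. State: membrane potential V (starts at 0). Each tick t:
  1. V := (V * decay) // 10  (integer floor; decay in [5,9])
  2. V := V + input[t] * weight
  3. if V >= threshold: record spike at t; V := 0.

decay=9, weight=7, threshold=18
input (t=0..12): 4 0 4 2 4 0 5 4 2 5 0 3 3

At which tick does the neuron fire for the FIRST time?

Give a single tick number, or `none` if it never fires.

t=0: input=4 -> V=0 FIRE
t=1: input=0 -> V=0
t=2: input=4 -> V=0 FIRE
t=3: input=2 -> V=14
t=4: input=4 -> V=0 FIRE
t=5: input=0 -> V=0
t=6: input=5 -> V=0 FIRE
t=7: input=4 -> V=0 FIRE
t=8: input=2 -> V=14
t=9: input=5 -> V=0 FIRE
t=10: input=0 -> V=0
t=11: input=3 -> V=0 FIRE
t=12: input=3 -> V=0 FIRE

Answer: 0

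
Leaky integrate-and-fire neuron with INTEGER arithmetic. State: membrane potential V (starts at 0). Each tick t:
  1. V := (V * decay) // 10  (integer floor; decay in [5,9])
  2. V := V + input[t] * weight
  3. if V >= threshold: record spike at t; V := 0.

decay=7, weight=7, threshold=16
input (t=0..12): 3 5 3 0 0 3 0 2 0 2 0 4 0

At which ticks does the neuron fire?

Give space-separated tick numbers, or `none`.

t=0: input=3 -> V=0 FIRE
t=1: input=5 -> V=0 FIRE
t=2: input=3 -> V=0 FIRE
t=3: input=0 -> V=0
t=4: input=0 -> V=0
t=5: input=3 -> V=0 FIRE
t=6: input=0 -> V=0
t=7: input=2 -> V=14
t=8: input=0 -> V=9
t=9: input=2 -> V=0 FIRE
t=10: input=0 -> V=0
t=11: input=4 -> V=0 FIRE
t=12: input=0 -> V=0

Answer: 0 1 2 5 9 11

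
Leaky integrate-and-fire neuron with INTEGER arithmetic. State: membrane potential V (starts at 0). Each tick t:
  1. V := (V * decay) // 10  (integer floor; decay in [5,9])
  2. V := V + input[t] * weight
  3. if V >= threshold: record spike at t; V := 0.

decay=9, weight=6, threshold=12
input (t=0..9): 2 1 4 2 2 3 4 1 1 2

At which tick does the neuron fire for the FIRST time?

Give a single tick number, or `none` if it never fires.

Answer: 0

Derivation:
t=0: input=2 -> V=0 FIRE
t=1: input=1 -> V=6
t=2: input=4 -> V=0 FIRE
t=3: input=2 -> V=0 FIRE
t=4: input=2 -> V=0 FIRE
t=5: input=3 -> V=0 FIRE
t=6: input=4 -> V=0 FIRE
t=7: input=1 -> V=6
t=8: input=1 -> V=11
t=9: input=2 -> V=0 FIRE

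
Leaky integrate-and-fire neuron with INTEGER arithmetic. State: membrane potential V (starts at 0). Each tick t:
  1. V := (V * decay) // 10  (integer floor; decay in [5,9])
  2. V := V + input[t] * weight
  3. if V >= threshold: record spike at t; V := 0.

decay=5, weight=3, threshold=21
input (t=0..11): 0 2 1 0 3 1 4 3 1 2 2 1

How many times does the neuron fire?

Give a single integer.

t=0: input=0 -> V=0
t=1: input=2 -> V=6
t=2: input=1 -> V=6
t=3: input=0 -> V=3
t=4: input=3 -> V=10
t=5: input=1 -> V=8
t=6: input=4 -> V=16
t=7: input=3 -> V=17
t=8: input=1 -> V=11
t=9: input=2 -> V=11
t=10: input=2 -> V=11
t=11: input=1 -> V=8

Answer: 0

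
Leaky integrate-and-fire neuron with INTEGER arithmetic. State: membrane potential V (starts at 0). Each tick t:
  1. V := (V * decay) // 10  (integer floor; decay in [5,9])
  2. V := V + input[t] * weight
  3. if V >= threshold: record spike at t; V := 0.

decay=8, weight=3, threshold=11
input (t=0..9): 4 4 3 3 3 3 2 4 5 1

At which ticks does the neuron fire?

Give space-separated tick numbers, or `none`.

Answer: 0 1 3 5 7 8

Derivation:
t=0: input=4 -> V=0 FIRE
t=1: input=4 -> V=0 FIRE
t=2: input=3 -> V=9
t=3: input=3 -> V=0 FIRE
t=4: input=3 -> V=9
t=5: input=3 -> V=0 FIRE
t=6: input=2 -> V=6
t=7: input=4 -> V=0 FIRE
t=8: input=5 -> V=0 FIRE
t=9: input=1 -> V=3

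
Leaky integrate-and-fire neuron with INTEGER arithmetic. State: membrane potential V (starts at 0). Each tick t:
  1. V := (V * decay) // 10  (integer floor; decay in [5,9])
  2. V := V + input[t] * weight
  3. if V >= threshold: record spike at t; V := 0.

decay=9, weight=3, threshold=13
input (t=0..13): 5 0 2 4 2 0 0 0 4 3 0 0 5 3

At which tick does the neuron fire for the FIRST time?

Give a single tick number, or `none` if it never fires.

t=0: input=5 -> V=0 FIRE
t=1: input=0 -> V=0
t=2: input=2 -> V=6
t=3: input=4 -> V=0 FIRE
t=4: input=2 -> V=6
t=5: input=0 -> V=5
t=6: input=0 -> V=4
t=7: input=0 -> V=3
t=8: input=4 -> V=0 FIRE
t=9: input=3 -> V=9
t=10: input=0 -> V=8
t=11: input=0 -> V=7
t=12: input=5 -> V=0 FIRE
t=13: input=3 -> V=9

Answer: 0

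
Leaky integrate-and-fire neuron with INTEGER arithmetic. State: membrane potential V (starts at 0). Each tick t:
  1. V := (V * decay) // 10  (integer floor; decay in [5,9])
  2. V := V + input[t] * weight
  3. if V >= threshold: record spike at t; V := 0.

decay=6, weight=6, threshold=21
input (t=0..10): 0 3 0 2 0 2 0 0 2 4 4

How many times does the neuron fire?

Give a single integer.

t=0: input=0 -> V=0
t=1: input=3 -> V=18
t=2: input=0 -> V=10
t=3: input=2 -> V=18
t=4: input=0 -> V=10
t=5: input=2 -> V=18
t=6: input=0 -> V=10
t=7: input=0 -> V=6
t=8: input=2 -> V=15
t=9: input=4 -> V=0 FIRE
t=10: input=4 -> V=0 FIRE

Answer: 2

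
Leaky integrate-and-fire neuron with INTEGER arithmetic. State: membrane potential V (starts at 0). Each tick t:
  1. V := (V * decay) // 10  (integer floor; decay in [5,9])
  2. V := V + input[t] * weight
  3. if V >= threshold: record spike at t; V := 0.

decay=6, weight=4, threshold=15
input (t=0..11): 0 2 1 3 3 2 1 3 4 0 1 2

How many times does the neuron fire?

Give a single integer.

Answer: 3

Derivation:
t=0: input=0 -> V=0
t=1: input=2 -> V=8
t=2: input=1 -> V=8
t=3: input=3 -> V=0 FIRE
t=4: input=3 -> V=12
t=5: input=2 -> V=0 FIRE
t=6: input=1 -> V=4
t=7: input=3 -> V=14
t=8: input=4 -> V=0 FIRE
t=9: input=0 -> V=0
t=10: input=1 -> V=4
t=11: input=2 -> V=10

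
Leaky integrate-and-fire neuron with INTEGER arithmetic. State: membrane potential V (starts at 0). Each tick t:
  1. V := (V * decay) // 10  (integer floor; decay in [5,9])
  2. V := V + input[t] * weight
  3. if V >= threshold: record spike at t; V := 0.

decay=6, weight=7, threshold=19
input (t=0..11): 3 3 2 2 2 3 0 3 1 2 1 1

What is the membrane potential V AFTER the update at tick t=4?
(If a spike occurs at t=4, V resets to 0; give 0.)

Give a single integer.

Answer: 14

Derivation:
t=0: input=3 -> V=0 FIRE
t=1: input=3 -> V=0 FIRE
t=2: input=2 -> V=14
t=3: input=2 -> V=0 FIRE
t=4: input=2 -> V=14
t=5: input=3 -> V=0 FIRE
t=6: input=0 -> V=0
t=7: input=3 -> V=0 FIRE
t=8: input=1 -> V=7
t=9: input=2 -> V=18
t=10: input=1 -> V=17
t=11: input=1 -> V=17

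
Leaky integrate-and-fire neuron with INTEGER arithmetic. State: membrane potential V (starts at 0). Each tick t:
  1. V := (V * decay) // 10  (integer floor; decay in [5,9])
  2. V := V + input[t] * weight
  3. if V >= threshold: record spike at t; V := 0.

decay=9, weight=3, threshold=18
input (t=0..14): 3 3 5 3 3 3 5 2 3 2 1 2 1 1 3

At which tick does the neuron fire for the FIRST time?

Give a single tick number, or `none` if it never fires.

Answer: 2

Derivation:
t=0: input=3 -> V=9
t=1: input=3 -> V=17
t=2: input=5 -> V=0 FIRE
t=3: input=3 -> V=9
t=4: input=3 -> V=17
t=5: input=3 -> V=0 FIRE
t=6: input=5 -> V=15
t=7: input=2 -> V=0 FIRE
t=8: input=3 -> V=9
t=9: input=2 -> V=14
t=10: input=1 -> V=15
t=11: input=2 -> V=0 FIRE
t=12: input=1 -> V=3
t=13: input=1 -> V=5
t=14: input=3 -> V=13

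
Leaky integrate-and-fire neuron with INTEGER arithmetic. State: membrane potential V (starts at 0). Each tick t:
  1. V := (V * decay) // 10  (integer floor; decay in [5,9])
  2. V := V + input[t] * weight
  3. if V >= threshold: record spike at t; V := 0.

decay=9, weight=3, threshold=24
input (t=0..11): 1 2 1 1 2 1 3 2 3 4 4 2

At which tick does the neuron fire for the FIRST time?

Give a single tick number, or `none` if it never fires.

Answer: 6

Derivation:
t=0: input=1 -> V=3
t=1: input=2 -> V=8
t=2: input=1 -> V=10
t=3: input=1 -> V=12
t=4: input=2 -> V=16
t=5: input=1 -> V=17
t=6: input=3 -> V=0 FIRE
t=7: input=2 -> V=6
t=8: input=3 -> V=14
t=9: input=4 -> V=0 FIRE
t=10: input=4 -> V=12
t=11: input=2 -> V=16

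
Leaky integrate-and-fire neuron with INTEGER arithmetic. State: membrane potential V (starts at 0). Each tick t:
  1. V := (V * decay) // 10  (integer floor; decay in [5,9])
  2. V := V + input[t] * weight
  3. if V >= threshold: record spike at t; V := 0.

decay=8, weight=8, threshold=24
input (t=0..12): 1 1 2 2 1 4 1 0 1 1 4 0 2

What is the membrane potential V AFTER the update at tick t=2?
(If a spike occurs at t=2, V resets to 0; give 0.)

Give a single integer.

t=0: input=1 -> V=8
t=1: input=1 -> V=14
t=2: input=2 -> V=0 FIRE
t=3: input=2 -> V=16
t=4: input=1 -> V=20
t=5: input=4 -> V=0 FIRE
t=6: input=1 -> V=8
t=7: input=0 -> V=6
t=8: input=1 -> V=12
t=9: input=1 -> V=17
t=10: input=4 -> V=0 FIRE
t=11: input=0 -> V=0
t=12: input=2 -> V=16

Answer: 0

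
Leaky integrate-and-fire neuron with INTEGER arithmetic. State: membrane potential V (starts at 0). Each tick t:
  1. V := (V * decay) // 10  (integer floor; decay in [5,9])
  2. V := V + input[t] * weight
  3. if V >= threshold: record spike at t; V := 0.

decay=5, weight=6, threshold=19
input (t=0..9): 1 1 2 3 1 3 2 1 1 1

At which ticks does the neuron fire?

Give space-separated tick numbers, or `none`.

t=0: input=1 -> V=6
t=1: input=1 -> V=9
t=2: input=2 -> V=16
t=3: input=3 -> V=0 FIRE
t=4: input=1 -> V=6
t=5: input=3 -> V=0 FIRE
t=6: input=2 -> V=12
t=7: input=1 -> V=12
t=8: input=1 -> V=12
t=9: input=1 -> V=12

Answer: 3 5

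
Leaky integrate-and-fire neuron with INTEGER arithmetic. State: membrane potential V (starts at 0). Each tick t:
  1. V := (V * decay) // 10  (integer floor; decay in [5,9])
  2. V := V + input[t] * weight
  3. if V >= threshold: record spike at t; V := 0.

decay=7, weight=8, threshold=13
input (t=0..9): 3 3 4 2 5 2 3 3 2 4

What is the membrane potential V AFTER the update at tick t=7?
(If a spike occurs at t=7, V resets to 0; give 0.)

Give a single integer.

Answer: 0

Derivation:
t=0: input=3 -> V=0 FIRE
t=1: input=3 -> V=0 FIRE
t=2: input=4 -> V=0 FIRE
t=3: input=2 -> V=0 FIRE
t=4: input=5 -> V=0 FIRE
t=5: input=2 -> V=0 FIRE
t=6: input=3 -> V=0 FIRE
t=7: input=3 -> V=0 FIRE
t=8: input=2 -> V=0 FIRE
t=9: input=4 -> V=0 FIRE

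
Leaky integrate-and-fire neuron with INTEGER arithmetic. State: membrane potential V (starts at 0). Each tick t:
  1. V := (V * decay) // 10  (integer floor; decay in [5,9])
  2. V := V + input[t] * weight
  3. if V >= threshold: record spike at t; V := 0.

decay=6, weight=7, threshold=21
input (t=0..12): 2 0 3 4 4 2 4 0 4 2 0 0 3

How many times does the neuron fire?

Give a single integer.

t=0: input=2 -> V=14
t=1: input=0 -> V=8
t=2: input=3 -> V=0 FIRE
t=3: input=4 -> V=0 FIRE
t=4: input=4 -> V=0 FIRE
t=5: input=2 -> V=14
t=6: input=4 -> V=0 FIRE
t=7: input=0 -> V=0
t=8: input=4 -> V=0 FIRE
t=9: input=2 -> V=14
t=10: input=0 -> V=8
t=11: input=0 -> V=4
t=12: input=3 -> V=0 FIRE

Answer: 6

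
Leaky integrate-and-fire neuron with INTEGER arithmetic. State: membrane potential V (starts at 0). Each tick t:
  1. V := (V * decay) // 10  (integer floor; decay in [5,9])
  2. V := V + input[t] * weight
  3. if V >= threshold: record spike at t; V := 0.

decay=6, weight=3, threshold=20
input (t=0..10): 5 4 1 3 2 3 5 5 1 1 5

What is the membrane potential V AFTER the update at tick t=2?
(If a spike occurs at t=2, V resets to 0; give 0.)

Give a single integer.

Answer: 3

Derivation:
t=0: input=5 -> V=15
t=1: input=4 -> V=0 FIRE
t=2: input=1 -> V=3
t=3: input=3 -> V=10
t=4: input=2 -> V=12
t=5: input=3 -> V=16
t=6: input=5 -> V=0 FIRE
t=7: input=5 -> V=15
t=8: input=1 -> V=12
t=9: input=1 -> V=10
t=10: input=5 -> V=0 FIRE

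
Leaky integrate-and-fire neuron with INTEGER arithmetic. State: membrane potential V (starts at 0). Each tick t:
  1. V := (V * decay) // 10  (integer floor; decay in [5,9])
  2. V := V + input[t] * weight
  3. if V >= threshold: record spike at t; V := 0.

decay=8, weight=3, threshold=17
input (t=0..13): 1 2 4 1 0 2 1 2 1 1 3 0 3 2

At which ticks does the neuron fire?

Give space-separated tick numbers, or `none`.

t=0: input=1 -> V=3
t=1: input=2 -> V=8
t=2: input=4 -> V=0 FIRE
t=3: input=1 -> V=3
t=4: input=0 -> V=2
t=5: input=2 -> V=7
t=6: input=1 -> V=8
t=7: input=2 -> V=12
t=8: input=1 -> V=12
t=9: input=1 -> V=12
t=10: input=3 -> V=0 FIRE
t=11: input=0 -> V=0
t=12: input=3 -> V=9
t=13: input=2 -> V=13

Answer: 2 10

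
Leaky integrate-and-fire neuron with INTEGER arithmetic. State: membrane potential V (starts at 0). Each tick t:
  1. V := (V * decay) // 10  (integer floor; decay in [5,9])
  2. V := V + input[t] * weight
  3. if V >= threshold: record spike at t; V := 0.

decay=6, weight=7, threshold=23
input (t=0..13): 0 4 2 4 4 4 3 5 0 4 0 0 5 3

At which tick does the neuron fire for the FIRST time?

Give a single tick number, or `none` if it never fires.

t=0: input=0 -> V=0
t=1: input=4 -> V=0 FIRE
t=2: input=2 -> V=14
t=3: input=4 -> V=0 FIRE
t=4: input=4 -> V=0 FIRE
t=5: input=4 -> V=0 FIRE
t=6: input=3 -> V=21
t=7: input=5 -> V=0 FIRE
t=8: input=0 -> V=0
t=9: input=4 -> V=0 FIRE
t=10: input=0 -> V=0
t=11: input=0 -> V=0
t=12: input=5 -> V=0 FIRE
t=13: input=3 -> V=21

Answer: 1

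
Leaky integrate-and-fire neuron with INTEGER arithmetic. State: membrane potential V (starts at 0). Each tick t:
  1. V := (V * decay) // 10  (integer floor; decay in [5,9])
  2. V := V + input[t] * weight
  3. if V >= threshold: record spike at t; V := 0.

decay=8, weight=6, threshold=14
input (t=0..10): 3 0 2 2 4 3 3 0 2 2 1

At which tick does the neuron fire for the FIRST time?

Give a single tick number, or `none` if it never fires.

t=0: input=3 -> V=0 FIRE
t=1: input=0 -> V=0
t=2: input=2 -> V=12
t=3: input=2 -> V=0 FIRE
t=4: input=4 -> V=0 FIRE
t=5: input=3 -> V=0 FIRE
t=6: input=3 -> V=0 FIRE
t=7: input=0 -> V=0
t=8: input=2 -> V=12
t=9: input=2 -> V=0 FIRE
t=10: input=1 -> V=6

Answer: 0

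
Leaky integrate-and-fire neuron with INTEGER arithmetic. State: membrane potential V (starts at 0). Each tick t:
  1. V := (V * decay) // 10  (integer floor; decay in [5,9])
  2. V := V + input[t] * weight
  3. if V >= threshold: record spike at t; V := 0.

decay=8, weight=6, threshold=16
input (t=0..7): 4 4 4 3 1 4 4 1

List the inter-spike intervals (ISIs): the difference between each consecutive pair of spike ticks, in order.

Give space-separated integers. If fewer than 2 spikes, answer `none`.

Answer: 1 1 1 2 1

Derivation:
t=0: input=4 -> V=0 FIRE
t=1: input=4 -> V=0 FIRE
t=2: input=4 -> V=0 FIRE
t=3: input=3 -> V=0 FIRE
t=4: input=1 -> V=6
t=5: input=4 -> V=0 FIRE
t=6: input=4 -> V=0 FIRE
t=7: input=1 -> V=6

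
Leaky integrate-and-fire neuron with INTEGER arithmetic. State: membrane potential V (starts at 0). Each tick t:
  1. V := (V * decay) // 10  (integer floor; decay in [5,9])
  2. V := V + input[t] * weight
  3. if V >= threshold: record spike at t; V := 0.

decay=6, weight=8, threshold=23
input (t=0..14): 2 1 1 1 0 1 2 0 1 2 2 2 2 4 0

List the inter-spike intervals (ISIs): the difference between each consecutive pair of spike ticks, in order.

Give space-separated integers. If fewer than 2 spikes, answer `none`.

t=0: input=2 -> V=16
t=1: input=1 -> V=17
t=2: input=1 -> V=18
t=3: input=1 -> V=18
t=4: input=0 -> V=10
t=5: input=1 -> V=14
t=6: input=2 -> V=0 FIRE
t=7: input=0 -> V=0
t=8: input=1 -> V=8
t=9: input=2 -> V=20
t=10: input=2 -> V=0 FIRE
t=11: input=2 -> V=16
t=12: input=2 -> V=0 FIRE
t=13: input=4 -> V=0 FIRE
t=14: input=0 -> V=0

Answer: 4 2 1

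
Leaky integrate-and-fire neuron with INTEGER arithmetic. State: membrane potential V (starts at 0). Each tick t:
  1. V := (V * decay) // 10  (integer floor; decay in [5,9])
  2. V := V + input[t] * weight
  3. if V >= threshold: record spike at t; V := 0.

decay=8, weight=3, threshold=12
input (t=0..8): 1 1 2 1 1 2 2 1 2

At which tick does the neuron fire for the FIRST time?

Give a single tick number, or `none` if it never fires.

Answer: 5

Derivation:
t=0: input=1 -> V=3
t=1: input=1 -> V=5
t=2: input=2 -> V=10
t=3: input=1 -> V=11
t=4: input=1 -> V=11
t=5: input=2 -> V=0 FIRE
t=6: input=2 -> V=6
t=7: input=1 -> V=7
t=8: input=2 -> V=11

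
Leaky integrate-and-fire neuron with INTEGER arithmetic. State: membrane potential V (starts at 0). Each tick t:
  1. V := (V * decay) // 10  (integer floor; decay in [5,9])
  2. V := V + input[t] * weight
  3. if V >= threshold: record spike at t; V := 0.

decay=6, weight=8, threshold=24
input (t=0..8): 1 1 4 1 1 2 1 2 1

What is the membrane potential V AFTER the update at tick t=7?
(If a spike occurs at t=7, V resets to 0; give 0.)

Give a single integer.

Answer: 0

Derivation:
t=0: input=1 -> V=8
t=1: input=1 -> V=12
t=2: input=4 -> V=0 FIRE
t=3: input=1 -> V=8
t=4: input=1 -> V=12
t=5: input=2 -> V=23
t=6: input=1 -> V=21
t=7: input=2 -> V=0 FIRE
t=8: input=1 -> V=8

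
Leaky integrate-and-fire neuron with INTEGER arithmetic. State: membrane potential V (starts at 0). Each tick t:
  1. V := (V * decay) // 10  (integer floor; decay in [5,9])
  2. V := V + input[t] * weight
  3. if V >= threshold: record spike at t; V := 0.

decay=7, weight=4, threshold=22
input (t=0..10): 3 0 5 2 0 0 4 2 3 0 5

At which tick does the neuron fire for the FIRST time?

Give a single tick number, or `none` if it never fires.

Answer: 2

Derivation:
t=0: input=3 -> V=12
t=1: input=0 -> V=8
t=2: input=5 -> V=0 FIRE
t=3: input=2 -> V=8
t=4: input=0 -> V=5
t=5: input=0 -> V=3
t=6: input=4 -> V=18
t=7: input=2 -> V=20
t=8: input=3 -> V=0 FIRE
t=9: input=0 -> V=0
t=10: input=5 -> V=20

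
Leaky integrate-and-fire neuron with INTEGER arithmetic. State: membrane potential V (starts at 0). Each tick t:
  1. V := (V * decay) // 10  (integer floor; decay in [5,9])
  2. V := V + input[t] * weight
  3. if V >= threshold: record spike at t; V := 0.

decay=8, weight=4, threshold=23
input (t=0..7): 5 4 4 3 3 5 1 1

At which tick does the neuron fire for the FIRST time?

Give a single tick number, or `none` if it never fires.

t=0: input=5 -> V=20
t=1: input=4 -> V=0 FIRE
t=2: input=4 -> V=16
t=3: input=3 -> V=0 FIRE
t=4: input=3 -> V=12
t=5: input=5 -> V=0 FIRE
t=6: input=1 -> V=4
t=7: input=1 -> V=7

Answer: 1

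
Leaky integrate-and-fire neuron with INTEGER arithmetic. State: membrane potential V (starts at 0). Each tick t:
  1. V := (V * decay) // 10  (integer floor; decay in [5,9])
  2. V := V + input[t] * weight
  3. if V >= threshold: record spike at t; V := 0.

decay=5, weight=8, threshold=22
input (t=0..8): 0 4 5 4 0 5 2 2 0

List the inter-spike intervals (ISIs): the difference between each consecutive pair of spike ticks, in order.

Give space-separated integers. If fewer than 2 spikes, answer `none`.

Answer: 1 1 2 2

Derivation:
t=0: input=0 -> V=0
t=1: input=4 -> V=0 FIRE
t=2: input=5 -> V=0 FIRE
t=3: input=4 -> V=0 FIRE
t=4: input=0 -> V=0
t=5: input=5 -> V=0 FIRE
t=6: input=2 -> V=16
t=7: input=2 -> V=0 FIRE
t=8: input=0 -> V=0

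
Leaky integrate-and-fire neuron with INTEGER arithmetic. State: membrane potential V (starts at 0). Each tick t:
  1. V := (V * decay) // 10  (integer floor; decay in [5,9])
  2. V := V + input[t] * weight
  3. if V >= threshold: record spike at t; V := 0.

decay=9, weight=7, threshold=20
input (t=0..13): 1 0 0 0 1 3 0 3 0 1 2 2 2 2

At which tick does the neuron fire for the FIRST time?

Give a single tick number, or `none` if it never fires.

Answer: 5

Derivation:
t=0: input=1 -> V=7
t=1: input=0 -> V=6
t=2: input=0 -> V=5
t=3: input=0 -> V=4
t=4: input=1 -> V=10
t=5: input=3 -> V=0 FIRE
t=6: input=0 -> V=0
t=7: input=3 -> V=0 FIRE
t=8: input=0 -> V=0
t=9: input=1 -> V=7
t=10: input=2 -> V=0 FIRE
t=11: input=2 -> V=14
t=12: input=2 -> V=0 FIRE
t=13: input=2 -> V=14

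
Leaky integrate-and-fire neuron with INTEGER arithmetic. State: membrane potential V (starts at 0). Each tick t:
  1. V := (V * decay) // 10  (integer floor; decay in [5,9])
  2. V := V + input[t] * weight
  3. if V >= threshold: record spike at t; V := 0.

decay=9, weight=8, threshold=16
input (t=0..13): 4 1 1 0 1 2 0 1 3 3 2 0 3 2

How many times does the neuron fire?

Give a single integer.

t=0: input=4 -> V=0 FIRE
t=1: input=1 -> V=8
t=2: input=1 -> V=15
t=3: input=0 -> V=13
t=4: input=1 -> V=0 FIRE
t=5: input=2 -> V=0 FIRE
t=6: input=0 -> V=0
t=7: input=1 -> V=8
t=8: input=3 -> V=0 FIRE
t=9: input=3 -> V=0 FIRE
t=10: input=2 -> V=0 FIRE
t=11: input=0 -> V=0
t=12: input=3 -> V=0 FIRE
t=13: input=2 -> V=0 FIRE

Answer: 8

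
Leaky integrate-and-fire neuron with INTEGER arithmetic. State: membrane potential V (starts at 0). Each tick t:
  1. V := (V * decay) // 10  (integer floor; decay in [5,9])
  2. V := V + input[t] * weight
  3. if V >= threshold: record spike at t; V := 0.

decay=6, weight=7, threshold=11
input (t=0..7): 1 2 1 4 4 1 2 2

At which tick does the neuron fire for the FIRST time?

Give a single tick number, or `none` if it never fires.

Answer: 1

Derivation:
t=0: input=1 -> V=7
t=1: input=2 -> V=0 FIRE
t=2: input=1 -> V=7
t=3: input=4 -> V=0 FIRE
t=4: input=4 -> V=0 FIRE
t=5: input=1 -> V=7
t=6: input=2 -> V=0 FIRE
t=7: input=2 -> V=0 FIRE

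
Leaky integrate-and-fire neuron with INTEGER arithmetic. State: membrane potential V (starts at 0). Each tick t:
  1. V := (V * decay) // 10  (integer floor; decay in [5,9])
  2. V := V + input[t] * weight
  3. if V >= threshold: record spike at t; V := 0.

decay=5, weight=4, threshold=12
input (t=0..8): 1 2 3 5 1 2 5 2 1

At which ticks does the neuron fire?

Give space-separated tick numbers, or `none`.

Answer: 2 3 6

Derivation:
t=0: input=1 -> V=4
t=1: input=2 -> V=10
t=2: input=3 -> V=0 FIRE
t=3: input=5 -> V=0 FIRE
t=4: input=1 -> V=4
t=5: input=2 -> V=10
t=6: input=5 -> V=0 FIRE
t=7: input=2 -> V=8
t=8: input=1 -> V=8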